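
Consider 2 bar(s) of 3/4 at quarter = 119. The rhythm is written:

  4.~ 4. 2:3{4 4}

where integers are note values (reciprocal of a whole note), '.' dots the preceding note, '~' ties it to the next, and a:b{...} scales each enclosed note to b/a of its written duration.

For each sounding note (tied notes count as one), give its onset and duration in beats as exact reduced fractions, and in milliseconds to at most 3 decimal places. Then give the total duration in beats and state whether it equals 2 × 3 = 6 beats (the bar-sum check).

1) 0.0ms=0b +1512.605ms=3b
2) 1512.605ms=3b +756.303ms=3/2b
3) 2268.908ms=9/2b +756.303ms=3/2b
Σ=6b of 6 (119bpm 3/4) — PASS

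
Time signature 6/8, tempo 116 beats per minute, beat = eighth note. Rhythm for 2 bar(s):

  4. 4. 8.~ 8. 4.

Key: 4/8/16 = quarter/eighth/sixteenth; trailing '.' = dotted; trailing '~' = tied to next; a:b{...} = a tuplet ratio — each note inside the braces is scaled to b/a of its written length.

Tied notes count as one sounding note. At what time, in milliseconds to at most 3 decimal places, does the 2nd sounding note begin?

note 2 onset = 3b = 1551.724ms

1. 0.0ms @ 0 + 1551.724ms (3)
2. 1551.724ms @ 3 + 1551.724ms (3)
3. 3103.448ms @ 6 + 1551.724ms (3)
4. 4655.172ms @ 9 + 1551.724ms (3)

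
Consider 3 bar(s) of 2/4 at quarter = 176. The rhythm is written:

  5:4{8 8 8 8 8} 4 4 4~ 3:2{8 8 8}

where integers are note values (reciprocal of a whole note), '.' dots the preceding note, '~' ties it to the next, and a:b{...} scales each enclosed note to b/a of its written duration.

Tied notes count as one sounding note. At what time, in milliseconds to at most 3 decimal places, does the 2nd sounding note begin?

1. 0.0ms @ 0 + 136.364ms (2/5)
2. 136.364ms @ 2/5 + 136.364ms (2/5)
3. 272.727ms @ 4/5 + 136.364ms (2/5)
4. 409.091ms @ 6/5 + 136.364ms (2/5)
5. 545.455ms @ 8/5 + 136.364ms (2/5)
6. 681.818ms @ 2 + 340.909ms (1)
7. 1022.727ms @ 3 + 340.909ms (1)
8. 1363.636ms @ 4 + 454.545ms (4/3)
9. 1818.182ms @ 16/3 + 113.636ms (1/3)
10. 1931.818ms @ 17/3 + 113.636ms (1/3)

note 2 onset = 2/5b = 136.364ms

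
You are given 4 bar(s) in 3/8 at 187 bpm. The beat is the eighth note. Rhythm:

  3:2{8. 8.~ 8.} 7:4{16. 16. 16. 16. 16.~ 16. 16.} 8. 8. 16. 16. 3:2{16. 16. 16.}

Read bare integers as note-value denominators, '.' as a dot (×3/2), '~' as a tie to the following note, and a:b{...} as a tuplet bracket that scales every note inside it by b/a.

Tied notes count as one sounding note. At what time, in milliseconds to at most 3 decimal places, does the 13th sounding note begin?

note 13 onset = 21/2b = 3368.984ms

1. 0.0ms @ 0 + 320.856ms (1)
2. 320.856ms @ 1 + 641.711ms (2)
3. 962.567ms @ 3 + 137.51ms (3/7)
4. 1100.076ms @ 24/7 + 137.51ms (3/7)
5. 1237.586ms @ 27/7 + 137.51ms (3/7)
6. 1375.095ms @ 30/7 + 137.51ms (3/7)
7. 1512.605ms @ 33/7 + 275.019ms (6/7)
8. 1787.624ms @ 39/7 + 137.51ms (3/7)
9. 1925.134ms @ 6 + 481.283ms (3/2)
10. 2406.417ms @ 15/2 + 481.283ms (3/2)
11. 2887.701ms @ 9 + 240.642ms (3/4)
12. 3128.342ms @ 39/4 + 240.642ms (3/4)
13. 3368.984ms @ 21/2 + 160.428ms (1/2)
14. 3529.412ms @ 11 + 160.428ms (1/2)
15. 3689.84ms @ 23/2 + 160.428ms (1/2)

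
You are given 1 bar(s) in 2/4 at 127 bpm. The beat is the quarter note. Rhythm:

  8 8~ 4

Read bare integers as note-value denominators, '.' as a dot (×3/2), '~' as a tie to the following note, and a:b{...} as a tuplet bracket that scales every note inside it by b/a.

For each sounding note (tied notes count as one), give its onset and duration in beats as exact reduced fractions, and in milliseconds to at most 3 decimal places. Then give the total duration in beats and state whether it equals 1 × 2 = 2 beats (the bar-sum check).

1) 0.0ms=0b +236.22ms=1/2b
2) 236.22ms=1/2b +708.661ms=3/2b
Σ=2b of 2 (127bpm 2/4) — PASS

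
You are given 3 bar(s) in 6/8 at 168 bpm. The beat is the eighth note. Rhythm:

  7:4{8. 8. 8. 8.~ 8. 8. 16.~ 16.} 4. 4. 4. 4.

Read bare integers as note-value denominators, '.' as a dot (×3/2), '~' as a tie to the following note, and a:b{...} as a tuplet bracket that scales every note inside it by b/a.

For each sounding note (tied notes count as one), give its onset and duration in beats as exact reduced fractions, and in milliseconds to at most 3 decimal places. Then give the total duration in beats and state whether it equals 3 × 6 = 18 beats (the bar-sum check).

1) 0.0ms=0b +306.122ms=6/7b
2) 306.122ms=6/7b +306.122ms=6/7b
3) 612.245ms=12/7b +306.122ms=6/7b
4) 918.367ms=18/7b +612.245ms=12/7b
5) 1530.612ms=30/7b +306.122ms=6/7b
6) 1836.735ms=36/7b +306.122ms=6/7b
7) 2142.857ms=6b +1071.429ms=3b
8) 3214.286ms=9b +1071.429ms=3b
9) 4285.714ms=12b +1071.429ms=3b
10) 5357.143ms=15b +1071.429ms=3b
Σ=18b of 18 (168bpm 6/8) — PASS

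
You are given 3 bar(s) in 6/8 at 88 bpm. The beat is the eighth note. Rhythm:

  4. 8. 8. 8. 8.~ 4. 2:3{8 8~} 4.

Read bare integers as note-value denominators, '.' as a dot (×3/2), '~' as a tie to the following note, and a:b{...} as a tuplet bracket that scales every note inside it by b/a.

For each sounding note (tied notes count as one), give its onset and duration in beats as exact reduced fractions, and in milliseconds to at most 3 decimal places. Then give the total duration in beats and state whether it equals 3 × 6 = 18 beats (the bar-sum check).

1) 0.0ms=0b +2045.455ms=3b
2) 2045.455ms=3b +1022.727ms=3/2b
3) 3068.182ms=9/2b +1022.727ms=3/2b
4) 4090.909ms=6b +1022.727ms=3/2b
5) 5113.636ms=15/2b +3068.182ms=9/2b
6) 8181.818ms=12b +1022.727ms=3/2b
7) 9204.545ms=27/2b +3068.182ms=9/2b
Σ=18b of 18 (88bpm 6/8) — PASS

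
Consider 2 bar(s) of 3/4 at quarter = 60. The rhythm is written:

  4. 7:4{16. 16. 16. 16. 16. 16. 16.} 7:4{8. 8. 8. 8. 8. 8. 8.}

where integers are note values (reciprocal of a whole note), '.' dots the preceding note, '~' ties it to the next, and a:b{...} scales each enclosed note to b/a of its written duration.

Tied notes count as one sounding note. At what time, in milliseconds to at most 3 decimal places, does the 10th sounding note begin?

note 10 onset = 24/7b = 3428.571ms

1. 0.0ms @ 0 + 1500.0ms (3/2)
2. 1500.0ms @ 3/2 + 214.286ms (3/14)
3. 1714.286ms @ 12/7 + 214.286ms (3/14)
4. 1928.571ms @ 27/14 + 214.286ms (3/14)
5. 2142.857ms @ 15/7 + 214.286ms (3/14)
6. 2357.143ms @ 33/14 + 214.286ms (3/14)
7. 2571.429ms @ 18/7 + 214.286ms (3/14)
8. 2785.714ms @ 39/14 + 214.286ms (3/14)
9. 3000.0ms @ 3 + 428.571ms (3/7)
10. 3428.571ms @ 24/7 + 428.571ms (3/7)
11. 3857.143ms @ 27/7 + 428.571ms (3/7)
12. 4285.714ms @ 30/7 + 428.571ms (3/7)
13. 4714.286ms @ 33/7 + 428.571ms (3/7)
14. 5142.857ms @ 36/7 + 428.571ms (3/7)
15. 5571.429ms @ 39/7 + 428.571ms (3/7)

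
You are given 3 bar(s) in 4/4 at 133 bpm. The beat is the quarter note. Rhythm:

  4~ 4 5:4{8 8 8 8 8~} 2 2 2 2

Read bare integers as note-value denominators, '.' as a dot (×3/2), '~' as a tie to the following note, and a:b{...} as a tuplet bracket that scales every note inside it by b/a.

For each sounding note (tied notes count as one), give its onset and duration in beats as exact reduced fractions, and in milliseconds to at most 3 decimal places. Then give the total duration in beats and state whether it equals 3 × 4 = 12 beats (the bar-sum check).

1) 0.0ms=0b +902.256ms=2b
2) 902.256ms=2b +180.451ms=2/5b
3) 1082.707ms=12/5b +180.451ms=2/5b
4) 1263.158ms=14/5b +180.451ms=2/5b
5) 1443.609ms=16/5b +180.451ms=2/5b
6) 1624.06ms=18/5b +1082.707ms=12/5b
7) 2706.767ms=6b +902.256ms=2b
8) 3609.023ms=8b +902.256ms=2b
9) 4511.278ms=10b +902.256ms=2b
Σ=12b of 12 (133bpm 4/4) — PASS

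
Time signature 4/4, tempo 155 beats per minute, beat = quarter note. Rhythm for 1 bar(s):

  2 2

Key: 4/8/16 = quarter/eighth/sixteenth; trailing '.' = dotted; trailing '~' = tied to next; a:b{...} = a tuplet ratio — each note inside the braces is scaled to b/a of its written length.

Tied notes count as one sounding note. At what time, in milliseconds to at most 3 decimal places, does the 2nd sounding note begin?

note 2 onset = 2b = 774.194ms

1. 0.0ms @ 0 + 774.194ms (2)
2. 774.194ms @ 2 + 774.194ms (2)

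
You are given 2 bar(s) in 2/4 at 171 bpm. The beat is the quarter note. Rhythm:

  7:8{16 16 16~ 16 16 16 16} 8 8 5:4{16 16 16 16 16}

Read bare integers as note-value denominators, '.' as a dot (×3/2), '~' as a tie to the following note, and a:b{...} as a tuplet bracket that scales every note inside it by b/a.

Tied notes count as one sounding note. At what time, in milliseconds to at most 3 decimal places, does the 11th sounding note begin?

1. 0.0ms @ 0 + 100.251ms (2/7)
2. 100.251ms @ 2/7 + 100.251ms (2/7)
3. 200.501ms @ 4/7 + 200.501ms (4/7)
4. 401.003ms @ 8/7 + 100.251ms (2/7)
5. 501.253ms @ 10/7 + 100.251ms (2/7)
6. 601.504ms @ 12/7 + 100.251ms (2/7)
7. 701.754ms @ 2 + 175.439ms (1/2)
8. 877.193ms @ 5/2 + 175.439ms (1/2)
9. 1052.632ms @ 3 + 70.175ms (1/5)
10. 1122.807ms @ 16/5 + 70.175ms (1/5)
11. 1192.982ms @ 17/5 + 70.175ms (1/5)
12. 1263.158ms @ 18/5 + 70.175ms (1/5)
13. 1333.333ms @ 19/5 + 70.175ms (1/5)

note 11 onset = 17/5b = 1192.982ms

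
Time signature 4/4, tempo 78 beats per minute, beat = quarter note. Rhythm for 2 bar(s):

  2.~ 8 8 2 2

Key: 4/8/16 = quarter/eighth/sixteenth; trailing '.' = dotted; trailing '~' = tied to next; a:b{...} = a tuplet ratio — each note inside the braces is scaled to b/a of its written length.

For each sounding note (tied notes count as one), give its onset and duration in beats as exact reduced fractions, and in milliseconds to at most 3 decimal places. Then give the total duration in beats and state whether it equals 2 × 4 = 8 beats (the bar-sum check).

1) 0.0ms=0b +2692.308ms=7/2b
2) 2692.308ms=7/2b +384.615ms=1/2b
3) 3076.923ms=4b +1538.462ms=2b
4) 4615.385ms=6b +1538.462ms=2b
Σ=8b of 8 (78bpm 4/4) — PASS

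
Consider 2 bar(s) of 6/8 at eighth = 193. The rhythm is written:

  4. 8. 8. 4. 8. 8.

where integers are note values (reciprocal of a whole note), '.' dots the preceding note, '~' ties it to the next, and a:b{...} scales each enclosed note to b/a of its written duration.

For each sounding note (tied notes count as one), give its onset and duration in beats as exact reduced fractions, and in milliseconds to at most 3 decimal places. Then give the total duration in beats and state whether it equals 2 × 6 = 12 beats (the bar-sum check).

1) 0.0ms=0b +932.642ms=3b
2) 932.642ms=3b +466.321ms=3/2b
3) 1398.964ms=9/2b +466.321ms=3/2b
4) 1865.285ms=6b +932.642ms=3b
5) 2797.927ms=9b +466.321ms=3/2b
6) 3264.249ms=21/2b +466.321ms=3/2b
Σ=12b of 12 (193bpm 6/8) — PASS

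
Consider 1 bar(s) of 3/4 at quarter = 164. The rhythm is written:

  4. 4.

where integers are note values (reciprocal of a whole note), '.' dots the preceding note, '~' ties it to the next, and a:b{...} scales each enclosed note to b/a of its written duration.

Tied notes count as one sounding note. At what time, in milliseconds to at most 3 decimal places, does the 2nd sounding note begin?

note 2 onset = 3/2b = 548.78ms

1. 0.0ms @ 0 + 548.78ms (3/2)
2. 548.78ms @ 3/2 + 548.78ms (3/2)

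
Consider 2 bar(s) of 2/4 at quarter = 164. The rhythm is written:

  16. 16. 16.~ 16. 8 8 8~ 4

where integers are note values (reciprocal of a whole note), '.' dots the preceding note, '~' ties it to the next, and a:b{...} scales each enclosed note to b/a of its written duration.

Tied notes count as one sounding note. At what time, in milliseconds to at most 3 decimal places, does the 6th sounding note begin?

note 6 onset = 5/2b = 914.634ms

1. 0.0ms @ 0 + 137.195ms (3/8)
2. 137.195ms @ 3/8 + 137.195ms (3/8)
3. 274.39ms @ 3/4 + 274.39ms (3/4)
4. 548.78ms @ 3/2 + 182.927ms (1/2)
5. 731.707ms @ 2 + 182.927ms (1/2)
6. 914.634ms @ 5/2 + 548.78ms (3/2)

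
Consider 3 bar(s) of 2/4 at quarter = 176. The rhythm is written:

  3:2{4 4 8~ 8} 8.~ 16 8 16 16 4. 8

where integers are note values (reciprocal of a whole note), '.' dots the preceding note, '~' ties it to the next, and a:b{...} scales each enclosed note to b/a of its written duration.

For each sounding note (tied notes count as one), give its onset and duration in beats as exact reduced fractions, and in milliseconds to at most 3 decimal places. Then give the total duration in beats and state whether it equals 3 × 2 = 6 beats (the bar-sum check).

1) 0.0ms=0b +227.273ms=2/3b
2) 227.273ms=2/3b +227.273ms=2/3b
3) 454.545ms=4/3b +227.273ms=2/3b
4) 681.818ms=2b +340.909ms=1b
5) 1022.727ms=3b +170.455ms=1/2b
6) 1193.182ms=7/2b +85.227ms=1/4b
7) 1278.409ms=15/4b +85.227ms=1/4b
8) 1363.636ms=4b +511.364ms=3/2b
9) 1875.0ms=11/2b +170.455ms=1/2b
Σ=6b of 6 (176bpm 2/4) — PASS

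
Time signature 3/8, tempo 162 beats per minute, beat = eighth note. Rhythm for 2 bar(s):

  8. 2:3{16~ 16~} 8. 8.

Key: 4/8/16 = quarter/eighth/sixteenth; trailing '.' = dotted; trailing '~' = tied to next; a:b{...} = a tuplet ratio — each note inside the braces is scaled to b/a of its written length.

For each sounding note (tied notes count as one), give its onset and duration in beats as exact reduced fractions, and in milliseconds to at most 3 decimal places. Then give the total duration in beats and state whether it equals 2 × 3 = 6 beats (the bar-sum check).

1) 0.0ms=0b +555.556ms=3/2b
2) 555.556ms=3/2b +1111.111ms=3b
3) 1666.667ms=9/2b +555.556ms=3/2b
Σ=6b of 6 (162bpm 3/8) — PASS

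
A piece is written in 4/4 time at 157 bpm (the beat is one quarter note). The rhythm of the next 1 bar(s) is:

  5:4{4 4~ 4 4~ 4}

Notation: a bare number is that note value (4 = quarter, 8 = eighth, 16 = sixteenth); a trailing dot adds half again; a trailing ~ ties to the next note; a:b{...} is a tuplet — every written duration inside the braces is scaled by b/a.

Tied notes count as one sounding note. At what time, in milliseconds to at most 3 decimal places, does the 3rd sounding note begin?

note 3 onset = 12/5b = 917.197ms

1. 0.0ms @ 0 + 305.732ms (4/5)
2. 305.732ms @ 4/5 + 611.465ms (8/5)
3. 917.197ms @ 12/5 + 611.465ms (8/5)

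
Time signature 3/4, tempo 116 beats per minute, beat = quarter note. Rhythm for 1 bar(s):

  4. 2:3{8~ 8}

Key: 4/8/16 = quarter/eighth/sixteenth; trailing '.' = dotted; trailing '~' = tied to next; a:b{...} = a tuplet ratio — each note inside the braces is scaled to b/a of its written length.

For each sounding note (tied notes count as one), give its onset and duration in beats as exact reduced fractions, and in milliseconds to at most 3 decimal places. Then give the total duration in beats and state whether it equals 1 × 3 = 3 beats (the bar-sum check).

1) 0.0ms=0b +775.862ms=3/2b
2) 775.862ms=3/2b +775.862ms=3/2b
Σ=3b of 3 (116bpm 3/4) — PASS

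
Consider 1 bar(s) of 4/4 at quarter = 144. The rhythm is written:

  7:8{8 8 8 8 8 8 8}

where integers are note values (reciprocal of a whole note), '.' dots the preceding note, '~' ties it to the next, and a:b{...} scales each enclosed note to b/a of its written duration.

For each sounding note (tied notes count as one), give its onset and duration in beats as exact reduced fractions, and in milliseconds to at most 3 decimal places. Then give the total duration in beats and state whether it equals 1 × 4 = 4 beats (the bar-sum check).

1) 0.0ms=0b +238.095ms=4/7b
2) 238.095ms=4/7b +238.095ms=4/7b
3) 476.19ms=8/7b +238.095ms=4/7b
4) 714.286ms=12/7b +238.095ms=4/7b
5) 952.381ms=16/7b +238.095ms=4/7b
6) 1190.476ms=20/7b +238.095ms=4/7b
7) 1428.571ms=24/7b +238.095ms=4/7b
Σ=4b of 4 (144bpm 4/4) — PASS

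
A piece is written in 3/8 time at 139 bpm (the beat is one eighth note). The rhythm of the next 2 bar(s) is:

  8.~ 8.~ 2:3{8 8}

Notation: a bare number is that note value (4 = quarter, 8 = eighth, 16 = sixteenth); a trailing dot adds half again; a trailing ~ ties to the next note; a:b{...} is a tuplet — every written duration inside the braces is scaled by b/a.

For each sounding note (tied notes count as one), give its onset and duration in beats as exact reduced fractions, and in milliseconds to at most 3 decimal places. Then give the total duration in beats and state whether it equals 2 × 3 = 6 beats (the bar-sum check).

1) 0.0ms=0b +1942.446ms=9/2b
2) 1942.446ms=9/2b +647.482ms=3/2b
Σ=6b of 6 (139bpm 3/8) — PASS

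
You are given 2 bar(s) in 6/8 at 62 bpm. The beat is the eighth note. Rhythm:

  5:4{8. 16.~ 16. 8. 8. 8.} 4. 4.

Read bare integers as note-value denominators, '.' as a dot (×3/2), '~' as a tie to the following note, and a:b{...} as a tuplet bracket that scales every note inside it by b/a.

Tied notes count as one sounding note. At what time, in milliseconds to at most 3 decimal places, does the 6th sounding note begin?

1. 0.0ms @ 0 + 1161.29ms (6/5)
2. 1161.29ms @ 6/5 + 1161.29ms (6/5)
3. 2322.581ms @ 12/5 + 1161.29ms (6/5)
4. 3483.871ms @ 18/5 + 1161.29ms (6/5)
5. 4645.161ms @ 24/5 + 1161.29ms (6/5)
6. 5806.452ms @ 6 + 2903.226ms (3)
7. 8709.677ms @ 9 + 2903.226ms (3)

note 6 onset = 6b = 5806.452ms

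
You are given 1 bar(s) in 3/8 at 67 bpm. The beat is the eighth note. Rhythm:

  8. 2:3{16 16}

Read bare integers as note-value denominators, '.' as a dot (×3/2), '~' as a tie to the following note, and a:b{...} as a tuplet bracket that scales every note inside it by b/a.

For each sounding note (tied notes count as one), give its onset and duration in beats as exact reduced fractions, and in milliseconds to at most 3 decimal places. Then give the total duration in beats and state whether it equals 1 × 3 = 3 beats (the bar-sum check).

1) 0.0ms=0b +1343.284ms=3/2b
2) 1343.284ms=3/2b +671.642ms=3/4b
3) 2014.925ms=9/4b +671.642ms=3/4b
Σ=3b of 3 (67bpm 3/8) — PASS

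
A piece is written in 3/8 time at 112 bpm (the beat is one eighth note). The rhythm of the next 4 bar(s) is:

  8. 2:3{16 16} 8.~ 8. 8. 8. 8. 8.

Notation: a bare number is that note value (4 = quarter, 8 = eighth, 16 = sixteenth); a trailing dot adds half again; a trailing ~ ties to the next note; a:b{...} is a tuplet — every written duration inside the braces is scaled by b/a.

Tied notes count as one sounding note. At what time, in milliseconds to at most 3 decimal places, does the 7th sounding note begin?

1. 0.0ms @ 0 + 803.571ms (3/2)
2. 803.571ms @ 3/2 + 401.786ms (3/4)
3. 1205.357ms @ 9/4 + 401.786ms (3/4)
4. 1607.143ms @ 3 + 1607.143ms (3)
5. 3214.286ms @ 6 + 803.571ms (3/2)
6. 4017.857ms @ 15/2 + 803.571ms (3/2)
7. 4821.429ms @ 9 + 803.571ms (3/2)
8. 5625.0ms @ 21/2 + 803.571ms (3/2)

note 7 onset = 9b = 4821.429ms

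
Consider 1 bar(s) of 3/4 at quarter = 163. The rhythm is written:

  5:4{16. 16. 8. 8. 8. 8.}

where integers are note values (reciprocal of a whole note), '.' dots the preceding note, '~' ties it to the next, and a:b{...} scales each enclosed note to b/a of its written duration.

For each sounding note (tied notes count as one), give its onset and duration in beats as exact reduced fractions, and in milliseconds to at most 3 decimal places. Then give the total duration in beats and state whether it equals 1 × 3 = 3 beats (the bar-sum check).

1) 0.0ms=0b +110.429ms=3/10b
2) 110.429ms=3/10b +110.429ms=3/10b
3) 220.859ms=3/5b +220.859ms=3/5b
4) 441.718ms=6/5b +220.859ms=3/5b
5) 662.577ms=9/5b +220.859ms=3/5b
6) 883.436ms=12/5b +220.859ms=3/5b
Σ=3b of 3 (163bpm 3/4) — PASS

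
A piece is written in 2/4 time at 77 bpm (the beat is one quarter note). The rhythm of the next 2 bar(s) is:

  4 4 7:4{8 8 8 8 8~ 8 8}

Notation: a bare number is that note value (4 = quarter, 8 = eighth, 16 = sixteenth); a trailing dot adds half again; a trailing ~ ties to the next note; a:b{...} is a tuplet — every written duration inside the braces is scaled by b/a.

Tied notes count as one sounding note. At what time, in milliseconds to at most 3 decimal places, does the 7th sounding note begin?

note 7 onset = 22/7b = 2448.98ms

1. 0.0ms @ 0 + 779.221ms (1)
2. 779.221ms @ 1 + 779.221ms (1)
3. 1558.442ms @ 2 + 222.635ms (2/7)
4. 1781.076ms @ 16/7 + 222.635ms (2/7)
5. 2003.711ms @ 18/7 + 222.635ms (2/7)
6. 2226.345ms @ 20/7 + 222.635ms (2/7)
7. 2448.98ms @ 22/7 + 445.269ms (4/7)
8. 2894.249ms @ 26/7 + 222.635ms (2/7)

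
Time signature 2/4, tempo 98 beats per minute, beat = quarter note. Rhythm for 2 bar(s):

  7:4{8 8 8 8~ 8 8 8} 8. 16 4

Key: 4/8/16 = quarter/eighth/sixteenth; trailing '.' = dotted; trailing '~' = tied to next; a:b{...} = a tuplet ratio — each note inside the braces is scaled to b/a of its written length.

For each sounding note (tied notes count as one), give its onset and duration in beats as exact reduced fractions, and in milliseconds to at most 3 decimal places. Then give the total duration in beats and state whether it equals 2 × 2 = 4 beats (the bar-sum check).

1) 0.0ms=0b +174.927ms=2/7b
2) 174.927ms=2/7b +174.927ms=2/7b
3) 349.854ms=4/7b +174.927ms=2/7b
4) 524.781ms=6/7b +349.854ms=4/7b
5) 874.636ms=10/7b +174.927ms=2/7b
6) 1049.563ms=12/7b +174.927ms=2/7b
7) 1224.49ms=2b +459.184ms=3/4b
8) 1683.673ms=11/4b +153.061ms=1/4b
9) 1836.735ms=3b +612.245ms=1b
Σ=4b of 4 (98bpm 2/4) — PASS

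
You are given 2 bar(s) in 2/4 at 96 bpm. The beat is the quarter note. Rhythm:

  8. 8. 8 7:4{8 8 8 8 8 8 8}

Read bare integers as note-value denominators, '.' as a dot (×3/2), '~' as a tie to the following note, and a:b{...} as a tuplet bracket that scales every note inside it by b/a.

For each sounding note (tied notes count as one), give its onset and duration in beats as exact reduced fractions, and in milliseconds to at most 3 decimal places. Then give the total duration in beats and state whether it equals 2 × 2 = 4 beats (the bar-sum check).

1) 0.0ms=0b +468.75ms=3/4b
2) 468.75ms=3/4b +468.75ms=3/4b
3) 937.5ms=3/2b +312.5ms=1/2b
4) 1250.0ms=2b +178.571ms=2/7b
5) 1428.571ms=16/7b +178.571ms=2/7b
6) 1607.143ms=18/7b +178.571ms=2/7b
7) 1785.714ms=20/7b +178.571ms=2/7b
8) 1964.286ms=22/7b +178.571ms=2/7b
9) 2142.857ms=24/7b +178.571ms=2/7b
10) 2321.429ms=26/7b +178.571ms=2/7b
Σ=4b of 4 (96bpm 2/4) — PASS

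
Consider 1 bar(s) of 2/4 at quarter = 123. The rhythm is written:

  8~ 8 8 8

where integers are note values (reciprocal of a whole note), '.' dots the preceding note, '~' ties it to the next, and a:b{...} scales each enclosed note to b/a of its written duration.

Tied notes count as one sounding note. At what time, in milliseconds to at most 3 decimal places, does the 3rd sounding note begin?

1. 0.0ms @ 0 + 487.805ms (1)
2. 487.805ms @ 1 + 243.902ms (1/2)
3. 731.707ms @ 3/2 + 243.902ms (1/2)

note 3 onset = 3/2b = 731.707ms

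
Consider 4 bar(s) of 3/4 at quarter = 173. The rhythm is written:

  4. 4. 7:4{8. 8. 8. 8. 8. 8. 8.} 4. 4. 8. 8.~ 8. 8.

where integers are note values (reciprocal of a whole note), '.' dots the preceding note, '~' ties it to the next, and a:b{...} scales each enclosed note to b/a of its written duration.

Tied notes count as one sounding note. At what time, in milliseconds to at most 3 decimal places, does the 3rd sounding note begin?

note 3 onset = 3b = 1040.462ms

1. 0.0ms @ 0 + 520.231ms (3/2)
2. 520.231ms @ 3/2 + 520.231ms (3/2)
3. 1040.462ms @ 3 + 148.637ms (3/7)
4. 1189.1ms @ 24/7 + 148.637ms (3/7)
5. 1337.737ms @ 27/7 + 148.637ms (3/7)
6. 1486.375ms @ 30/7 + 148.637ms (3/7)
7. 1635.012ms @ 33/7 + 148.637ms (3/7)
8. 1783.65ms @ 36/7 + 148.637ms (3/7)
9. 1932.287ms @ 39/7 + 148.637ms (3/7)
10. 2080.925ms @ 6 + 520.231ms (3/2)
11. 2601.156ms @ 15/2 + 520.231ms (3/2)
12. 3121.387ms @ 9 + 260.116ms (3/4)
13. 3381.503ms @ 39/4 + 520.231ms (3/2)
14. 3901.734ms @ 45/4 + 260.116ms (3/4)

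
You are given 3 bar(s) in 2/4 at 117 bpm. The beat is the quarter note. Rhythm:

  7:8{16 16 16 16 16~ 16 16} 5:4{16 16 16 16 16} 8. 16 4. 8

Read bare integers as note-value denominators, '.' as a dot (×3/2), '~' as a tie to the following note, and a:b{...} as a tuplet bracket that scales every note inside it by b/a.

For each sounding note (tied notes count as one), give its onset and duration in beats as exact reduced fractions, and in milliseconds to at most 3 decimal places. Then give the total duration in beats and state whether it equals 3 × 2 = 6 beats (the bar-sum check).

1) 0.0ms=0b +146.52ms=2/7b
2) 146.52ms=2/7b +146.52ms=2/7b
3) 293.04ms=4/7b +146.52ms=2/7b
4) 439.56ms=6/7b +146.52ms=2/7b
5) 586.081ms=8/7b +293.04ms=4/7b
6) 879.121ms=12/7b +146.52ms=2/7b
7) 1025.641ms=2b +102.564ms=1/5b
8) 1128.205ms=11/5b +102.564ms=1/5b
9) 1230.769ms=12/5b +102.564ms=1/5b
10) 1333.333ms=13/5b +102.564ms=1/5b
11) 1435.897ms=14/5b +102.564ms=1/5b
12) 1538.462ms=3b +384.615ms=3/4b
13) 1923.077ms=15/4b +128.205ms=1/4b
14) 2051.282ms=4b +769.231ms=3/2b
15) 2820.513ms=11/2b +256.41ms=1/2b
Σ=6b of 6 (117bpm 2/4) — PASS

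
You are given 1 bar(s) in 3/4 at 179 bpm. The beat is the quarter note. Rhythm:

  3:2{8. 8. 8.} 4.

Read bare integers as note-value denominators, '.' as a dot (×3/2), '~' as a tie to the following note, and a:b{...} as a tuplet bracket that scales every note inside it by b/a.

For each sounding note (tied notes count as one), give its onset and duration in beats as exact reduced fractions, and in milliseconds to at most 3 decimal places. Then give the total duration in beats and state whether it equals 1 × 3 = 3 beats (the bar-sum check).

1) 0.0ms=0b +167.598ms=1/2b
2) 167.598ms=1/2b +167.598ms=1/2b
3) 335.196ms=1b +167.598ms=1/2b
4) 502.793ms=3/2b +502.793ms=3/2b
Σ=3b of 3 (179bpm 3/4) — PASS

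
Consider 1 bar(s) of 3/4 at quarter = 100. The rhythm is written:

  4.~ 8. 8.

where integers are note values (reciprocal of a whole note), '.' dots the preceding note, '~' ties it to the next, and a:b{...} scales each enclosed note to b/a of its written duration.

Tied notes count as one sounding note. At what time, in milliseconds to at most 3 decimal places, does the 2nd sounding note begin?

note 2 onset = 9/4b = 1350.0ms

1. 0.0ms @ 0 + 1350.0ms (9/4)
2. 1350.0ms @ 9/4 + 450.0ms (3/4)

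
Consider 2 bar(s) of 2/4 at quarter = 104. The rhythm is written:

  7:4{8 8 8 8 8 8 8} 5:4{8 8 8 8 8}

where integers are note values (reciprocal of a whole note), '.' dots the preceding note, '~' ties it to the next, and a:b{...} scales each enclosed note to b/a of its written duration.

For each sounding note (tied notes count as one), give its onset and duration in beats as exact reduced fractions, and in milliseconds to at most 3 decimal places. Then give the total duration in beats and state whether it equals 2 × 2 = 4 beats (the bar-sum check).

1) 0.0ms=0b +164.835ms=2/7b
2) 164.835ms=2/7b +164.835ms=2/7b
3) 329.67ms=4/7b +164.835ms=2/7b
4) 494.505ms=6/7b +164.835ms=2/7b
5) 659.341ms=8/7b +164.835ms=2/7b
6) 824.176ms=10/7b +164.835ms=2/7b
7) 989.011ms=12/7b +164.835ms=2/7b
8) 1153.846ms=2b +230.769ms=2/5b
9) 1384.615ms=12/5b +230.769ms=2/5b
10) 1615.385ms=14/5b +230.769ms=2/5b
11) 1846.154ms=16/5b +230.769ms=2/5b
12) 2076.923ms=18/5b +230.769ms=2/5b
Σ=4b of 4 (104bpm 2/4) — PASS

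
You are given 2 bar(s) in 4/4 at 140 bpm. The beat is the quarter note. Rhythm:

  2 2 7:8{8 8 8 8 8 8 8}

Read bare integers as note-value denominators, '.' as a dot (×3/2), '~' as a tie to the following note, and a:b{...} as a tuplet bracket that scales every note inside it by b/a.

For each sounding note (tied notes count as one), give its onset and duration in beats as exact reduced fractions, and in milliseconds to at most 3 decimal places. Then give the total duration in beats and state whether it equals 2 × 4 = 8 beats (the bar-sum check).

1) 0.0ms=0b +857.143ms=2b
2) 857.143ms=2b +857.143ms=2b
3) 1714.286ms=4b +244.898ms=4/7b
4) 1959.184ms=32/7b +244.898ms=4/7b
5) 2204.082ms=36/7b +244.898ms=4/7b
6) 2448.98ms=40/7b +244.898ms=4/7b
7) 2693.878ms=44/7b +244.898ms=4/7b
8) 2938.776ms=48/7b +244.898ms=4/7b
9) 3183.673ms=52/7b +244.898ms=4/7b
Σ=8b of 8 (140bpm 4/4) — PASS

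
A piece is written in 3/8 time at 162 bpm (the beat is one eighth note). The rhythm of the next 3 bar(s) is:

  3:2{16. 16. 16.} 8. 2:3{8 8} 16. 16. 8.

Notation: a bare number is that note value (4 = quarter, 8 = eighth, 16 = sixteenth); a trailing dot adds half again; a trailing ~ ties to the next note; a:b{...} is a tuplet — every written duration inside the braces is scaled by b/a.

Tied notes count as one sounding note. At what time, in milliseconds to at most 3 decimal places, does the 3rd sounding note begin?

note 3 onset = 1b = 370.37ms

1. 0.0ms @ 0 + 185.185ms (1/2)
2. 185.185ms @ 1/2 + 185.185ms (1/2)
3. 370.37ms @ 1 + 185.185ms (1/2)
4. 555.556ms @ 3/2 + 555.556ms (3/2)
5. 1111.111ms @ 3 + 555.556ms (3/2)
6. 1666.667ms @ 9/2 + 555.556ms (3/2)
7. 2222.222ms @ 6 + 277.778ms (3/4)
8. 2500.0ms @ 27/4 + 277.778ms (3/4)
9. 2777.778ms @ 15/2 + 555.556ms (3/2)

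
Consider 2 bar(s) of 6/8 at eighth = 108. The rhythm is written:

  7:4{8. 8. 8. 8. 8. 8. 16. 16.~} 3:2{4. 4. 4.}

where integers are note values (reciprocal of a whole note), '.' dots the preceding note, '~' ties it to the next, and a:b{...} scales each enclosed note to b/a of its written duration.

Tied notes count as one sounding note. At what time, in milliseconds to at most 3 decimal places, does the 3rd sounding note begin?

1. 0.0ms @ 0 + 476.19ms (6/7)
2. 476.19ms @ 6/7 + 476.19ms (6/7)
3. 952.381ms @ 12/7 + 476.19ms (6/7)
4. 1428.571ms @ 18/7 + 476.19ms (6/7)
5. 1904.762ms @ 24/7 + 476.19ms (6/7)
6. 2380.952ms @ 30/7 + 476.19ms (6/7)
7. 2857.143ms @ 36/7 + 238.095ms (3/7)
8. 3095.238ms @ 39/7 + 1349.206ms (17/7)
9. 4444.444ms @ 8 + 1111.111ms (2)
10. 5555.556ms @ 10 + 1111.111ms (2)

note 3 onset = 12/7b = 952.381ms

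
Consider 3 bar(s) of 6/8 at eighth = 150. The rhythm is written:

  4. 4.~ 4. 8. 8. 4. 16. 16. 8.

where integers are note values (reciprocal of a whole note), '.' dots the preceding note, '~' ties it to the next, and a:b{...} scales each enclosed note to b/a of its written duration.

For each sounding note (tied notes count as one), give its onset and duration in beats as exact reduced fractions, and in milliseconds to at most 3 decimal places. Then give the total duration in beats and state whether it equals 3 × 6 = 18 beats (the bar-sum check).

1) 0.0ms=0b +1200.0ms=3b
2) 1200.0ms=3b +2400.0ms=6b
3) 3600.0ms=9b +600.0ms=3/2b
4) 4200.0ms=21/2b +600.0ms=3/2b
5) 4800.0ms=12b +1200.0ms=3b
6) 6000.0ms=15b +300.0ms=3/4b
7) 6300.0ms=63/4b +300.0ms=3/4b
8) 6600.0ms=33/2b +600.0ms=3/2b
Σ=18b of 18 (150bpm 6/8) — PASS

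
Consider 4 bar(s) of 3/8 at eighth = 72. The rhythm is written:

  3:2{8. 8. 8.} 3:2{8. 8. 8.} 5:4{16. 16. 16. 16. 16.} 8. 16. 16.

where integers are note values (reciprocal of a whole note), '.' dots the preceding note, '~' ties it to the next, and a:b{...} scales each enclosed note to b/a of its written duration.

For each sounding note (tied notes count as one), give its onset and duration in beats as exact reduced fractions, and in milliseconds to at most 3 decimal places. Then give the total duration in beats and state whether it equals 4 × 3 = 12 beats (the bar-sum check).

1) 0.0ms=0b +833.333ms=1b
2) 833.333ms=1b +833.333ms=1b
3) 1666.667ms=2b +833.333ms=1b
4) 2500.0ms=3b +833.333ms=1b
5) 3333.333ms=4b +833.333ms=1b
6) 4166.667ms=5b +833.333ms=1b
7) 5000.0ms=6b +500.0ms=3/5b
8) 5500.0ms=33/5b +500.0ms=3/5b
9) 6000.0ms=36/5b +500.0ms=3/5b
10) 6500.0ms=39/5b +500.0ms=3/5b
11) 7000.0ms=42/5b +500.0ms=3/5b
12) 7500.0ms=9b +1250.0ms=3/2b
13) 8750.0ms=21/2b +625.0ms=3/4b
14) 9375.0ms=45/4b +625.0ms=3/4b
Σ=12b of 12 (72bpm 3/8) — PASS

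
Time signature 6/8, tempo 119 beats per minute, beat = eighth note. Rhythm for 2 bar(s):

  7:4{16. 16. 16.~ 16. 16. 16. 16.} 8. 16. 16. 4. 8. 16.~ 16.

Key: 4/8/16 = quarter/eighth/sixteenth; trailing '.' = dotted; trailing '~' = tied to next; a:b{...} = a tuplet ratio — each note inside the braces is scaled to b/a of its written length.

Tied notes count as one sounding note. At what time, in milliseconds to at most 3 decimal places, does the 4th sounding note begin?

1. 0.0ms @ 0 + 216.086ms (3/7)
2. 216.086ms @ 3/7 + 216.086ms (3/7)
3. 432.173ms @ 6/7 + 432.173ms (6/7)
4. 864.346ms @ 12/7 + 216.086ms (3/7)
5. 1080.432ms @ 15/7 + 216.086ms (3/7)
6. 1296.519ms @ 18/7 + 216.086ms (3/7)
7. 1512.605ms @ 3 + 756.303ms (3/2)
8. 2268.908ms @ 9/2 + 378.151ms (3/4)
9. 2647.059ms @ 21/4 + 378.151ms (3/4)
10. 3025.21ms @ 6 + 1512.605ms (3)
11. 4537.815ms @ 9 + 756.303ms (3/2)
12. 5294.118ms @ 21/2 + 756.303ms (3/2)

note 4 onset = 12/7b = 864.346ms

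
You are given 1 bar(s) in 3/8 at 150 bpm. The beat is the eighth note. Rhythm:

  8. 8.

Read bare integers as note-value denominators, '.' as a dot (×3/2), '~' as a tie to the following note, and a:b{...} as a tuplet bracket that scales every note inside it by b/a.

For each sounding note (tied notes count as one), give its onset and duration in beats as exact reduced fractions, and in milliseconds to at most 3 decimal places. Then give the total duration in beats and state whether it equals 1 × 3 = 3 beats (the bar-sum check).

1) 0.0ms=0b +600.0ms=3/2b
2) 600.0ms=3/2b +600.0ms=3/2b
Σ=3b of 3 (150bpm 3/8) — PASS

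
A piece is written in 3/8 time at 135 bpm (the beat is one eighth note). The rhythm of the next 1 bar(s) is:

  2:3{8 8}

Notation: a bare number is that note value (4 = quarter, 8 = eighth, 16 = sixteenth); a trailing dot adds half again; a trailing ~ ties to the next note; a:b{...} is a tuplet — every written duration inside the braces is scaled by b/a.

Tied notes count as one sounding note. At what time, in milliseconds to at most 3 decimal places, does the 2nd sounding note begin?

1. 0.0ms @ 0 + 666.667ms (3/2)
2. 666.667ms @ 3/2 + 666.667ms (3/2)

note 2 onset = 3/2b = 666.667ms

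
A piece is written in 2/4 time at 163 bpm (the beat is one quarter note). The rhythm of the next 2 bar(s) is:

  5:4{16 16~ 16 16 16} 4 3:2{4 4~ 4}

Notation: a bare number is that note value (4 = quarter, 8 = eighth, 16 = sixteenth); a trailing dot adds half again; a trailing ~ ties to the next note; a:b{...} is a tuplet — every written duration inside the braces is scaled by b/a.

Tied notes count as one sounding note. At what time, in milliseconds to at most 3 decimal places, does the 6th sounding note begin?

1. 0.0ms @ 0 + 73.62ms (1/5)
2. 73.62ms @ 1/5 + 147.239ms (2/5)
3. 220.859ms @ 3/5 + 73.62ms (1/5)
4. 294.479ms @ 4/5 + 73.62ms (1/5)
5. 368.098ms @ 1 + 368.098ms (1)
6. 736.196ms @ 2 + 245.399ms (2/3)
7. 981.595ms @ 8/3 + 490.798ms (4/3)

note 6 onset = 2b = 736.196ms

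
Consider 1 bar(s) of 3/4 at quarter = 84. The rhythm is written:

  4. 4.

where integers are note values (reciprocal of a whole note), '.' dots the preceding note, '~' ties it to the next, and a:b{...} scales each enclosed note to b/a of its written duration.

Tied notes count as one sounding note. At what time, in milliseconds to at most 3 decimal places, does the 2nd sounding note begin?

note 2 onset = 3/2b = 1071.429ms

1. 0.0ms @ 0 + 1071.429ms (3/2)
2. 1071.429ms @ 3/2 + 1071.429ms (3/2)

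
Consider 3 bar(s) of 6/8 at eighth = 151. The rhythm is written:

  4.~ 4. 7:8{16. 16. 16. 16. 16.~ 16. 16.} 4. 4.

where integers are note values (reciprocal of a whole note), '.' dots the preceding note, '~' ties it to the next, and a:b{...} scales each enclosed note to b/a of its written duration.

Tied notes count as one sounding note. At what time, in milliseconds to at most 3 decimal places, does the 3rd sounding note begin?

note 3 onset = 48/7b = 2724.693ms

1. 0.0ms @ 0 + 2384.106ms (6)
2. 2384.106ms @ 6 + 340.587ms (6/7)
3. 2724.693ms @ 48/7 + 340.587ms (6/7)
4. 3065.279ms @ 54/7 + 340.587ms (6/7)
5. 3405.866ms @ 60/7 + 340.587ms (6/7)
6. 3746.452ms @ 66/7 + 681.173ms (12/7)
7. 4427.625ms @ 78/7 + 340.587ms (6/7)
8. 4768.212ms @ 12 + 1192.053ms (3)
9. 5960.265ms @ 15 + 1192.053ms (3)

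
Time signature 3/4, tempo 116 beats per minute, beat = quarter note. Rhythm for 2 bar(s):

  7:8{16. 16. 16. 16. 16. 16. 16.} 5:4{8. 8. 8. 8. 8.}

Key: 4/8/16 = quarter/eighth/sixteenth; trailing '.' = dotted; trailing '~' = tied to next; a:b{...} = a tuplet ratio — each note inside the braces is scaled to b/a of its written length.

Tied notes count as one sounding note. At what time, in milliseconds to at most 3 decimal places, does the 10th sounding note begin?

1. 0.0ms @ 0 + 221.675ms (3/7)
2. 221.675ms @ 3/7 + 221.675ms (3/7)
3. 443.35ms @ 6/7 + 221.675ms (3/7)
4. 665.025ms @ 9/7 + 221.675ms (3/7)
5. 886.7ms @ 12/7 + 221.675ms (3/7)
6. 1108.374ms @ 15/7 + 221.675ms (3/7)
7. 1330.049ms @ 18/7 + 221.675ms (3/7)
8. 1551.724ms @ 3 + 310.345ms (3/5)
9. 1862.069ms @ 18/5 + 310.345ms (3/5)
10. 2172.414ms @ 21/5 + 310.345ms (3/5)
11. 2482.759ms @ 24/5 + 310.345ms (3/5)
12. 2793.103ms @ 27/5 + 310.345ms (3/5)

note 10 onset = 21/5b = 2172.414ms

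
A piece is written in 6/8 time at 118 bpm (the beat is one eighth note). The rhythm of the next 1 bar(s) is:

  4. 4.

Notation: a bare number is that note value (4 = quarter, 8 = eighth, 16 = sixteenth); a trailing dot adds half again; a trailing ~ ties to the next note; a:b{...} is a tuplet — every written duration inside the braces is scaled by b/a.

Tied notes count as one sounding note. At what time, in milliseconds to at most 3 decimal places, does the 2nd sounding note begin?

1. 0.0ms @ 0 + 1525.424ms (3)
2. 1525.424ms @ 3 + 1525.424ms (3)

note 2 onset = 3b = 1525.424ms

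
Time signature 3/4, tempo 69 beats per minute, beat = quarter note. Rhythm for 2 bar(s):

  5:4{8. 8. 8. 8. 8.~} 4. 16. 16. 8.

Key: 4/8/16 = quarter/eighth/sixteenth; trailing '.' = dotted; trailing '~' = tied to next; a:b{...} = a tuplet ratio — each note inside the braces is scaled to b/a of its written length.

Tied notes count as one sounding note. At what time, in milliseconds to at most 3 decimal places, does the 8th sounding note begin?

note 8 onset = 21/4b = 4565.217ms

1. 0.0ms @ 0 + 521.739ms (3/5)
2. 521.739ms @ 3/5 + 521.739ms (3/5)
3. 1043.478ms @ 6/5 + 521.739ms (3/5)
4. 1565.217ms @ 9/5 + 521.739ms (3/5)
5. 2086.957ms @ 12/5 + 1826.087ms (21/10)
6. 3913.043ms @ 9/2 + 326.087ms (3/8)
7. 4239.13ms @ 39/8 + 326.087ms (3/8)
8. 4565.217ms @ 21/4 + 652.174ms (3/4)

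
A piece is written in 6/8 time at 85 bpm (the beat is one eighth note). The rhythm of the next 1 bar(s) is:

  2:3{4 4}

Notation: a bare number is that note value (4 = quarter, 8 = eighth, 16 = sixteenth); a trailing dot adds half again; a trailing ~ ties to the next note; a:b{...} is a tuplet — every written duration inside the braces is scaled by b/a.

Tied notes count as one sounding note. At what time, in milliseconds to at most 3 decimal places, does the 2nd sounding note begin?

1. 0.0ms @ 0 + 2117.647ms (3)
2. 2117.647ms @ 3 + 2117.647ms (3)

note 2 onset = 3b = 2117.647ms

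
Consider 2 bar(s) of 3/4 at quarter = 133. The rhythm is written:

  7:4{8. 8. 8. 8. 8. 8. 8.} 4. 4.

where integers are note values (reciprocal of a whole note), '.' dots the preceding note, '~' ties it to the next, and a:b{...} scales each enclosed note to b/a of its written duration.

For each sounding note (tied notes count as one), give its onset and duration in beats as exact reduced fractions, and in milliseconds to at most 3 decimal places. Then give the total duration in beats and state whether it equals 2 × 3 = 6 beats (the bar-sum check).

1) 0.0ms=0b +193.34ms=3/7b
2) 193.34ms=3/7b +193.34ms=3/7b
3) 386.681ms=6/7b +193.34ms=3/7b
4) 580.021ms=9/7b +193.34ms=3/7b
5) 773.362ms=12/7b +193.34ms=3/7b
6) 966.702ms=15/7b +193.34ms=3/7b
7) 1160.043ms=18/7b +193.34ms=3/7b
8) 1353.383ms=3b +676.692ms=3/2b
9) 2030.075ms=9/2b +676.692ms=3/2b
Σ=6b of 6 (133bpm 3/4) — PASS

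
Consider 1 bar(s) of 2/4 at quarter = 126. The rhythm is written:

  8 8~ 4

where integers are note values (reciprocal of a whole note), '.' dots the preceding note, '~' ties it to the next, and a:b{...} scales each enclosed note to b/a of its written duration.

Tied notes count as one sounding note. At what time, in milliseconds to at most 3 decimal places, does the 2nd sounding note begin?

1. 0.0ms @ 0 + 238.095ms (1/2)
2. 238.095ms @ 1/2 + 714.286ms (3/2)

note 2 onset = 1/2b = 238.095ms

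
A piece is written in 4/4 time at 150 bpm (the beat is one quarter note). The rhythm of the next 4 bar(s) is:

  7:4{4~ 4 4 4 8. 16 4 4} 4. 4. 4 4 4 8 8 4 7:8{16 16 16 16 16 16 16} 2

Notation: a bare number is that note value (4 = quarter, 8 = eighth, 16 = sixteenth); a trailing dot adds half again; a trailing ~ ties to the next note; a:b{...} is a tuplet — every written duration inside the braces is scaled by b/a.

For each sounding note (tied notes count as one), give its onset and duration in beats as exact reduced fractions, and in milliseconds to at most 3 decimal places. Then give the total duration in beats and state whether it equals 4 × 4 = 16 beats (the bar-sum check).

1) 0.0ms=0b +457.143ms=8/7b
2) 457.143ms=8/7b +228.571ms=4/7b
3) 685.714ms=12/7b +228.571ms=4/7b
4) 914.286ms=16/7b +171.429ms=3/7b
5) 1085.714ms=19/7b +57.143ms=1/7b
6) 1142.857ms=20/7b +228.571ms=4/7b
7) 1371.429ms=24/7b +228.571ms=4/7b
8) 1600.0ms=4b +600.0ms=3/2b
9) 2200.0ms=11/2b +600.0ms=3/2b
10) 2800.0ms=7b +400.0ms=1b
11) 3200.0ms=8b +400.0ms=1b
12) 3600.0ms=9b +400.0ms=1b
13) 4000.0ms=10b +200.0ms=1/2b
14) 4200.0ms=21/2b +200.0ms=1/2b
15) 4400.0ms=11b +400.0ms=1b
16) 4800.0ms=12b +114.286ms=2/7b
17) 4914.286ms=86/7b +114.286ms=2/7b
18) 5028.571ms=88/7b +114.286ms=2/7b
19) 5142.857ms=90/7b +114.286ms=2/7b
20) 5257.143ms=92/7b +114.286ms=2/7b
21) 5371.429ms=94/7b +114.286ms=2/7b
22) 5485.714ms=96/7b +114.286ms=2/7b
23) 5600.0ms=14b +800.0ms=2b
Σ=16b of 16 (150bpm 4/4) — PASS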